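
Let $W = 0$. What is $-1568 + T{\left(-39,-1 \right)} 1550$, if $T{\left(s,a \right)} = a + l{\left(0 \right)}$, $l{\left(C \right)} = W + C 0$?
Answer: $-3118$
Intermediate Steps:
$l{\left(C \right)} = 0$ ($l{\left(C \right)} = 0 + C 0 = 0 + 0 = 0$)
$T{\left(s,a \right)} = a$ ($T{\left(s,a \right)} = a + 0 = a$)
$-1568 + T{\left(-39,-1 \right)} 1550 = -1568 - 1550 = -3118$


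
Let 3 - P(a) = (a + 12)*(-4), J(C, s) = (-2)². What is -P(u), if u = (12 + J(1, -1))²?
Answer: -1075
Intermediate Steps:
J(C, s) = 4
u = 256 (u = (12 + 4)² = 16² = 256)
P(a) = 51 + 4*a (P(a) = 3 - (a + 12)*(-4) = 3 - (12 + a)*(-4) = 3 - (-48 - 4*a) = 3 + (48 + 4*a) = 51 + 4*a)
-P(u) = -(51 + 4*256) = -(51 + 1024) = -1*1075 = -1075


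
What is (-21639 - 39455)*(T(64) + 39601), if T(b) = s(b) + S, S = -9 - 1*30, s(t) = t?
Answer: -2420910844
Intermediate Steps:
S = -39 (S = -9 - 30 = -39)
T(b) = -39 + b (T(b) = b - 39 = -39 + b)
(-21639 - 39455)*(T(64) + 39601) = (-21639 - 39455)*((-39 + 64) + 39601) = -61094*(25 + 39601) = -61094*39626 = -2420910844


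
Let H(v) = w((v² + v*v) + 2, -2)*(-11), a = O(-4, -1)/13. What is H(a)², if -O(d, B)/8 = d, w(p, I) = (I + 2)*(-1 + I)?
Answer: 0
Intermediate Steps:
w(p, I) = (-1 + I)*(2 + I) (w(p, I) = (2 + I)*(-1 + I) = (-1 + I)*(2 + I))
O(d, B) = -8*d
a = 32/13 (a = -8*(-4)/13 = 32*(1/13) = 32/13 ≈ 2.4615)
H(v) = 0 (H(v) = (-2 - 2 + (-2)²)*(-11) = (-2 - 2 + 4)*(-11) = 0*(-11) = 0)
H(a)² = 0² = 0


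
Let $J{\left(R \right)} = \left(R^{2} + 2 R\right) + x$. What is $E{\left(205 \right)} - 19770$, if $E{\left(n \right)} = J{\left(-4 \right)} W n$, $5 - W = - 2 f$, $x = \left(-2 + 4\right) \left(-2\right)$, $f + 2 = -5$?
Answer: $-27150$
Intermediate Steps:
$f = -7$ ($f = -2 - 5 = -7$)
$x = -4$ ($x = 2 \left(-2\right) = -4$)
$W = -9$ ($W = 5 - \left(-2\right) \left(-7\right) = 5 - 14 = -9$)
$J{\left(R \right)} = -4 + R^{2} + 2 R$ ($J{\left(R \right)} = \left(R^{2} + 2 R\right) - 4 = -4 + R^{2} + 2 R$)
$E{\left(n \right)} = - 36 n$ ($E{\left(n \right)} = \left(-4 + \left(-4\right)^{2} + 2 \left(-4\right)\right) \left(-9\right) n = \left(-4 + 16 - 8\right) \left(-9\right) n = 4 \left(-9\right) n = - 36 n$)
$E{\left(205 \right)} - 19770 = \left(-36\right) 205 - 19770 = -7380 - 19770 = -27150$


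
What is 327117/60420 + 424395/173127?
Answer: 9141636751/1162259260 ≈ 7.8654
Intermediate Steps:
327117/60420 + 424395/173127 = 327117*(1/60420) + 424395*(1/173127) = 109039/20140 + 141465/57709 = 9141636751/1162259260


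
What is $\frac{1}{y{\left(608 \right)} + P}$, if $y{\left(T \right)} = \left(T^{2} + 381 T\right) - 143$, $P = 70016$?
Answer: $\frac{1}{671185} \approx 1.4899 \cdot 10^{-6}$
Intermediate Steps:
$y{\left(T \right)} = -143 + T^{2} + 381 T$
$\frac{1}{y{\left(608 \right)} + P} = \frac{1}{\left(-143 + 608^{2} + 381 \cdot 608\right) + 70016} = \frac{1}{\left(-143 + 369664 + 231648\right) + 70016} = \frac{1}{601169 + 70016} = \frac{1}{671185}$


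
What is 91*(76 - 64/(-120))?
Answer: 104468/15 ≈ 6964.5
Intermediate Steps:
91*(76 - 64/(-120)) = 91*(76 - 64*(-1/120)) = 91*(76 + 8/15) = 91*(1148/15) = 104468/15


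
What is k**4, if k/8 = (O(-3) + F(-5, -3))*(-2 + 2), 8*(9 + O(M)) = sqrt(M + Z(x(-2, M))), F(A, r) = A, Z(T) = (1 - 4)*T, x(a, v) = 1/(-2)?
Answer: 0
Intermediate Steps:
x(a, v) = -1/2
Z(T) = -3*T
O(M) = -9 + sqrt(3/2 + M)/8 (O(M) = -9 + sqrt(M - 3*(-1/2))/8 = -9 + sqrt(M + 3/2)/8 = -9 + sqrt(3/2 + M)/8)
k = 0 (k = 8*(((-9 + sqrt(6 + 4*(-3))/16) - 5)*(-2 + 2)) = 8*(((-9 + sqrt(6 - 12)/16) - 5)*0) = 8*(((-9 + sqrt(-6)/16) - 5)*0) = 8*(((-9 + (I*sqrt(6))/16) - 5)*0) = 8*(((-9 + I*sqrt(6)/16) - 5)*0) = 8*((-14 + I*sqrt(6)/16)*0) = 8*0 = 0)
k**4 = 0**4 = 0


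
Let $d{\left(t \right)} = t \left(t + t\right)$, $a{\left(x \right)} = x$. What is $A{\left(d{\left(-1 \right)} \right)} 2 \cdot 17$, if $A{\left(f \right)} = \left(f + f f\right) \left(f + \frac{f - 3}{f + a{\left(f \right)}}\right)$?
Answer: $357$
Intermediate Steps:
$d{\left(t \right)} = 2 t^{2}$ ($d{\left(t \right)} = t 2 t = 2 t^{2}$)
$A{\left(f \right)} = \left(f + f^{2}\right) \left(f + \frac{-3 + f}{2 f}\right)$ ($A{\left(f \right)} = \left(f + f f\right) \left(f + \frac{f - 3}{f + f}\right) = \left(f + f^{2}\right) \left(f + \frac{-3 + f}{2 f}\right)$)
$A{\left(d{\left(-1 \right)} \right)} 2 \cdot 17 = \left(- \frac{3}{2} + \left(2 \left(-1\right)^{2}\right)^{3} - 2 \left(-1\right)^{2} + \frac{3 \left(2 \left(-1\right)^{2}\right)^{2}}{2}\right) 2 \cdot 17 = \left(- \frac{3}{2} + \left(2 \cdot 1\right)^{3} - 2 \cdot 1 + \frac{3 \left(2 \cdot 1\right)^{2}}{2}\right) 2 \cdot 17 = \left(- \frac{3}{2} + 2^{3} - 2 + \frac{3 \cdot 2^{2}}{2}\right) 2 \cdot 17 = \left(- \frac{3}{2} + 8 - 2 + \frac{3}{2} \cdot 4\right) 2 \cdot 17 = \left(- \frac{3}{2} + 8 - 2 + 6\right) 2 \cdot 17 = \frac{21}{2} \cdot 2 \cdot 17 = 21 \cdot 17 = 357$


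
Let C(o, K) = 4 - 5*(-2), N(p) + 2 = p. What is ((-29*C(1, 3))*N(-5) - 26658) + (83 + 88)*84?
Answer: -9452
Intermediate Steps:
N(p) = -2 + p
C(o, K) = 14 (C(o, K) = 4 + 10 = 14)
((-29*C(1, 3))*N(-5) - 26658) + (83 + 88)*84 = ((-29*14)*(-2 - 5) - 26658) + (83 + 88)*84 = (-406*(-7) - 26658) + 171*84 = (2842 - 26658) + 14364 = -23816 + 14364 = -9452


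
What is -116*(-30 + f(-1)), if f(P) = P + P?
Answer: 3712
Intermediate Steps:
f(P) = 2*P
-116*(-30 + f(-1)) = -116*(-30 + 2*(-1)) = -116*(-30 - 2) = -116*(-32) = 3712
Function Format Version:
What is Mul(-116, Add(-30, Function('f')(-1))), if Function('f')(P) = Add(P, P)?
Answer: 3712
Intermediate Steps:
Function('f')(P) = Mul(2, P)
Mul(-116, Add(-30, Function('f')(-1))) = Mul(-116, Add(-30, Mul(2, -1))) = Mul(-116, Add(-30, -2)) = Mul(-116, -32) = 3712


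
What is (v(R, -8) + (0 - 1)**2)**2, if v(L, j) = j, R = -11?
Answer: 49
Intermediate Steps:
(v(R, -8) + (0 - 1)**2)**2 = (-8 + (0 - 1)**2)**2 = (-8 + (-1)**2)**2 = (-8 + 1)**2 = (-7)**2 = 49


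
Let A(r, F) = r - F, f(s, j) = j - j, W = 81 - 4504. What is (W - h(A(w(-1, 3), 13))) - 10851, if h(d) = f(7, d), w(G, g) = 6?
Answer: -15274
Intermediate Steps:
W = -4423
f(s, j) = 0
h(d) = 0
(W - h(A(w(-1, 3), 13))) - 10851 = (-4423 - 1*0) - 10851 = (-4423 + 0) - 10851 = -4423 - 10851 = -15274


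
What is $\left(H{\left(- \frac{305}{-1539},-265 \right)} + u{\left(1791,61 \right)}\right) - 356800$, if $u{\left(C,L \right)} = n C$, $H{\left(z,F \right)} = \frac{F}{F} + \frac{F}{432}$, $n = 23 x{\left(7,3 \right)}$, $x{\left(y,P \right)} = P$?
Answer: $- \frac{100751305}{432} \approx -2.3322 \cdot 10^{5}$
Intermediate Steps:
$n = 69$ ($n = 23 \cdot 3 = 69$)
$H{\left(z,F \right)} = 1 + \frac{F}{432}$ ($H{\left(z,F \right)} = 1 + F \frac{1}{432} = 1 + \frac{F}{432}$)
$u{\left(C,L \right)} = 69 C$
$\left(H{\left(- \frac{305}{-1539},-265 \right)} + u{\left(1791,61 \right)}\right) - 356800 = \left(\left(1 + \frac{1}{432} \left(-265\right)\right) + 69 \cdot 1791\right) - 356800 = \left(\left(1 - \frac{265}{432}\right) + 123579\right) - 356800 = \left(\frac{167}{432} + 123579\right) - 356800 = \frac{53386295}{432} - 356800 = - \frac{100751305}{432}$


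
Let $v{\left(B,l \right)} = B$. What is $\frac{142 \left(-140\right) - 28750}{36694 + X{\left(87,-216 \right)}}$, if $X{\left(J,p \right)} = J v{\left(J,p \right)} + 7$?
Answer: $- \frac{4863}{4427} \approx -1.0985$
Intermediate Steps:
$X{\left(J,p \right)} = 7 + J^{2}$ ($X{\left(J,p \right)} = J J + 7 = J^{2} + 7 = 7 + J^{2}$)
$\frac{142 \left(-140\right) - 28750}{36694 + X{\left(87,-216 \right)}} = \frac{142 \left(-140\right) - 28750}{36694 + \left(7 + 87^{2}\right)} = \frac{-19880 - 28750}{36694 + \left(7 + 7569\right)} = - \frac{48630}{36694 + 7576} = - \frac{48630}{44270} = \left(-48630\right) \frac{1}{44270} = - \frac{4863}{4427}$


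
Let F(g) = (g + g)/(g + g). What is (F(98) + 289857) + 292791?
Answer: 582649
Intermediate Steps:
F(g) = 1 (F(g) = (2*g)/((2*g)) = (2*g)*(1/(2*g)) = 1)
(F(98) + 289857) + 292791 = (1 + 289857) + 292791 = 289858 + 292791 = 582649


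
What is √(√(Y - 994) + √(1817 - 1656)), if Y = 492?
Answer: √(√161 + I*√502) ≈ 4.3839 + 2.5554*I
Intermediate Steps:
√(√(Y - 994) + √(1817 - 1656)) = √(√(492 - 994) + √(1817 - 1656)) = √(√(-502) + √161) = √(I*√502 + √161) = √(√161 + I*√502)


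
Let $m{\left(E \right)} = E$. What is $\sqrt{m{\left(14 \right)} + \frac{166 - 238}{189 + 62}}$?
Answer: $\frac{\sqrt{863942}}{251} \approx 3.7031$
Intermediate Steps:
$\sqrt{m{\left(14 \right)} + \frac{166 - 238}{189 + 62}} = \sqrt{14 + \frac{166 - 238}{189 + 62}} = \sqrt{14 - \frac{72}{251}} = \sqrt{\frac{3442}{251}} = \frac{\sqrt{863942}}{251}$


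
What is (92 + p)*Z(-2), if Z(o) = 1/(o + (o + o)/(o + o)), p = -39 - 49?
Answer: -4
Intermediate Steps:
p = -88
Z(o) = 1/(1 + o) (Z(o) = 1/(o + (2*o)/((2*o))) = 1/(o + (2*o)*(1/(2*o))) = 1/(o + 1) = 1/(1 + o))
(92 + p)*Z(-2) = (92 - 88)/(1 - 2) = 4/(-1) = 4*(-1) = -4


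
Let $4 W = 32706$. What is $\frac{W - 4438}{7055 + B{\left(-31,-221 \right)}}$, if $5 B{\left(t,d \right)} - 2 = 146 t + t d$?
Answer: $\frac{37385}{75204} \approx 0.49711$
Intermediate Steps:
$B{\left(t,d \right)} = \frac{2}{5} + \frac{146 t}{5} + \frac{d t}{5}$ ($B{\left(t,d \right)} = \frac{2}{5} + \frac{146 t + t d}{5} = \frac{2}{5} + \frac{146 t + d t}{5} = \frac{2}{5} + \left(\frac{146 t}{5} + \frac{d t}{5}\right) = \frac{2}{5} + \frac{146 t}{5} + \frac{d t}{5}$)
$W = \frac{16353}{2}$ ($W = \frac{1}{4} \cdot 32706 = \frac{16353}{2} \approx 8176.5$)
$\frac{W - 4438}{7055 + B{\left(-31,-221 \right)}} = \frac{\frac{16353}{2} - 4438}{7055 + \left(\frac{2}{5} + \frac{146}{5} \left(-31\right) + \frac{1}{5} \left(-221\right) \left(-31\right)\right)} = \frac{7477}{2 \left(7055 + \left(\frac{2}{5} - \frac{4526}{5} + \frac{6851}{5}\right)\right)} = \frac{7477}{2 \left(7055 + \frac{2327}{5}\right)} = \frac{7477}{2 \cdot \frac{37602}{5}} = \frac{7477}{2} \cdot \frac{5}{37602} = \frac{37385}{75204}$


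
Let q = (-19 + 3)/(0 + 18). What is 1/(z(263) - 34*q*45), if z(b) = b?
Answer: 1/1623 ≈ 0.00061614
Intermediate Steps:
q = -8/9 (q = -16/18 = -16*1/18 = -8/9 ≈ -0.88889)
1/(z(263) - 34*q*45) = 1/(263 - 34*(-8/9)*45) = 1/(263 + (272/9)*45) = 1/(263 + 1360) = 1/1623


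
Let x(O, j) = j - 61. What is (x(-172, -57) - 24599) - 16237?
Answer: -40954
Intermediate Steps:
x(O, j) = -61 + j
(x(-172, -57) - 24599) - 16237 = ((-61 - 57) - 24599) - 16237 = (-118 - 24599) - 16237 = -24717 - 16237 = -40954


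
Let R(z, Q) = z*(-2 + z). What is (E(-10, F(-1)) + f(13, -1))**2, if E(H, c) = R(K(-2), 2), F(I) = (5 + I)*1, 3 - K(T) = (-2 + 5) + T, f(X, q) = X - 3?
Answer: 100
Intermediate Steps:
f(X, q) = -3 + X
K(T) = -T (K(T) = 3 - ((-2 + 5) + T) = 3 - (3 + T) = 3 + (-3 - T) = -T)
F(I) = 5 + I
E(H, c) = 0 (E(H, c) = (-1*(-2))*(-2 - 1*(-2)) = 2*(-2 + 2) = 2*0 = 0)
(E(-10, F(-1)) + f(13, -1))**2 = (0 + (-3 + 13))**2 = (0 + 10)**2 = 10**2 = 100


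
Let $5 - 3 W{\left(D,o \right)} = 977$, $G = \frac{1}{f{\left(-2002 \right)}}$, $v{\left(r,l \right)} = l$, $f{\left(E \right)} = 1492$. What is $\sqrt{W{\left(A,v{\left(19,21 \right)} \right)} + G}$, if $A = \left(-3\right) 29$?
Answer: $\frac{i \sqrt{180310811}}{746} \approx 18.0 i$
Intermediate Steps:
$A = -87$
$G = \frac{1}{1492} \approx 0.00067024$
$W{\left(D,o \right)} = -324$ ($W{\left(D,o \right)} = \frac{5}{3} - \frac{977}{3} = -324$)
$\sqrt{W{\left(A,v{\left(19,21 \right)} \right)} + G} = \sqrt{-324 + \frac{1}{1492}} = \sqrt{- \frac{483407}{1492}} = \frac{i \sqrt{180310811}}{746}$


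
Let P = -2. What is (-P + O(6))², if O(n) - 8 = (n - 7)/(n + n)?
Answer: 14161/144 ≈ 98.340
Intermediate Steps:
O(n) = 8 + (-7 + n)/(2*n) (O(n) = 8 + (n - 7)/(n + n) = 8 + (-7 + n)/((2*n)) = 8 + (-7 + n)*(1/(2*n)) = 8 + (-7 + n)/(2*n))
(-P + O(6))² = (-1*(-2) + (½)*(-7 + 17*6)/6)² = (2 + (½)*(⅙)*(-7 + 102))² = (2 + (½)*(⅙)*95)² = (2 + 95/12)² = (119/12)² = 14161/144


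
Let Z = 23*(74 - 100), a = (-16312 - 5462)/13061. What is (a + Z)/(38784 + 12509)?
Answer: -7832252/669937873 ≈ -0.011691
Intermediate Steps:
a = -21774/13061 (a = -21774*1/13061 = -21774/13061 ≈ -1.6671)
Z = -598 (Z = 23*(-26) = -598)
(a + Z)/(38784 + 12509) = (-21774/13061 - 598)/(38784 + 12509) = -7832252/13061/51293 = -7832252/13061*1/51293 = -7832252/669937873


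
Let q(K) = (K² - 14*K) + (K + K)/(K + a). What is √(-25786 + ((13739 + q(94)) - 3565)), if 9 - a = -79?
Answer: 41*I*√39858/91 ≈ 89.95*I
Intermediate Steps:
a = 88 (a = 9 - 1*(-79) = 9 + 79 = 88)
q(K) = K² - 14*K + 2*K/(88 + K) (q(K) = (K² - 14*K) + (K + K)/(K + 88) = (K² - 14*K) + (2*K)/(88 + K) = (K² - 14*K) + 2*K/(88 + K) = K² - 14*K + 2*K/(88 + K))
√(-25786 + ((13739 + q(94)) - 3565)) = √(-25786 + ((13739 + 94*(-1230 + 94² + 74*94)/(88 + 94)) - 3565)) = √(-25786 + ((13739 + 94*(-1230 + 8836 + 6956)/182) - 3565)) = √(-25786 + ((13739 + 94*(1/182)*14562) - 3565)) = √(-25786 + ((13739 + 684414/91) - 3565)) = √(-25786 + (1934663/91 - 3565)) = √(-25786 + 1610248/91) = √(-736278/91) = 41*I*√39858/91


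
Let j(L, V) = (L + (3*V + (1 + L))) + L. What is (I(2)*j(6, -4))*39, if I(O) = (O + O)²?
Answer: 4368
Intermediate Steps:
I(O) = 4*O² (I(O) = (2*O)² = 4*O²)
j(L, V) = 1 + 3*L + 3*V (j(L, V) = (L + (1 + L + 3*V)) + L = (1 + 2*L + 3*V) + L = 1 + 3*L + 3*V)
(I(2)*j(6, -4))*39 = ((4*2²)*(1 + 3*6 + 3*(-4)))*39 = ((4*4)*(1 + 18 - 12))*39 = (16*7)*39 = 112*39 = 4368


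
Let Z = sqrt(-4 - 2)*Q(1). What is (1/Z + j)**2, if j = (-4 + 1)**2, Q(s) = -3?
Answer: 4373/54 + I*sqrt(6) ≈ 80.981 + 2.4495*I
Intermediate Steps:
Z = -3*I*sqrt(6) (Z = sqrt(-4 - 2)*(-3) = sqrt(-6)*(-3) = (I*sqrt(6))*(-3) = -3*I*sqrt(6) ≈ -7.3485*I)
j = 9 (j = (-3)**2 = 9)
(1/Z + j)**2 = (1/(-3*I*sqrt(6)) + 9)**2 = (I*sqrt(6)/18 + 9)**2 = (9 + I*sqrt(6)/18)**2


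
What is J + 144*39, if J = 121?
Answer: 5737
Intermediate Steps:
J + 144*39 = 121 + 144*39 = 121 + 5616 = 5737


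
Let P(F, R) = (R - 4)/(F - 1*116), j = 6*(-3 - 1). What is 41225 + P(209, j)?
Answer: 3833897/93 ≈ 41225.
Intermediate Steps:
j = -24 (j = 6*(-4) = -24)
P(F, R) = (-4 + R)/(-116 + F) (P(F, R) = (-4 + R)/(F - 116) = (-4 + R)/(-116 + F))
41225 + P(209, j) = 41225 + (-4 - 24)/(-116 + 209) = 41225 - 28/93 = 3833897/93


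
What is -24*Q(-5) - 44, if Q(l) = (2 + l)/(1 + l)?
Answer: -62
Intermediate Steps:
Q(l) = (2 + l)/(1 + l)
-24*Q(-5) - 44 = -24*(2 - 5)/(1 - 5) - 44 = -24*(-3)/(-4) - 44 = -(-6)*(-3) - 44 = -24*¾ - 44 = -18 - 44 = -62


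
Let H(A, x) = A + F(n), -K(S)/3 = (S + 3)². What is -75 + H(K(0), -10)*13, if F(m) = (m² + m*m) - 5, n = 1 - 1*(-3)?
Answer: -75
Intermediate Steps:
K(S) = -3*(3 + S)² (K(S) = -3*(S + 3)² = -3*(3 + S)²)
n = 4 (n = 1 + 3 = 4)
F(m) = -5 + 2*m² (F(m) = (m² + m²) - 5 = 2*m² - 5 = -5 + 2*m²)
H(A, x) = 27 + A (H(A, x) = A + (-5 + 2*4²) = A + (-5 + 2*16) = A + (-5 + 32) = A + 27 = 27 + A)
-75 + H(K(0), -10)*13 = -75 + (27 - 3*(3 + 0)²)*13 = -75 + (27 - 3*3²)*13 = -75 + (27 - 3*9)*13 = -75 + (27 - 27)*13 = -75 + 0*13 = -75 + 0 = -75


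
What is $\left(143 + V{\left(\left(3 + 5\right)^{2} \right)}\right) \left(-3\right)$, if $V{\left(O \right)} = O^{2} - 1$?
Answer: $-12714$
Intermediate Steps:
$V{\left(O \right)} = -1 + O^{2}$ ($V{\left(O \right)} = O^{2} - 1 = -1 + O^{2}$)
$\left(143 + V{\left(\left(3 + 5\right)^{2} \right)}\right) \left(-3\right) = \left(143 - \left(1 - \left(\left(3 + 5\right)^{2}\right)^{2}\right)\right) \left(-3\right) = \left(143 - \left(1 - \left(8^{2}\right)^{2}\right)\right) \left(-3\right) = \left(143 - \left(1 - 64^{2}\right)\right) \left(-3\right) = \left(143 + \left(-1 + 4096\right)\right) \left(-3\right) = \left(143 + 4095\right) \left(-3\right) = 4238 \left(-3\right) = -12714$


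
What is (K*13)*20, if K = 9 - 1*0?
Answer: 2340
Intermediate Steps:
K = 9 (K = 9 + 0 = 9)
(K*13)*20 = (9*13)*20 = 117*20 = 2340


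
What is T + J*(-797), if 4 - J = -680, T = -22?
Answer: -545170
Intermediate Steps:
J = 684 (J = 4 - 1*(-680) = 4 + 680 = 684)
T + J*(-797) = -22 + 684*(-797) = -22 - 545148 = -545170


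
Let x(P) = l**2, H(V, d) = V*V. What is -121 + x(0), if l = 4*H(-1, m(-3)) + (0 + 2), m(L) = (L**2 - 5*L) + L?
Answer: -85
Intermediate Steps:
m(L) = L**2 - 4*L
H(V, d) = V**2
l = 6 (l = 4*(-1)**2 + (0 + 2) = 4*1 + 2 = 4 + 2 = 6)
x(P) = 36 (x(P) = 6**2 = 36)
-121 + x(0) = -121 + 36 = -85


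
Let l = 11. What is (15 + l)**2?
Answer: 676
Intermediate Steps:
(15 + l)**2 = (15 + 11)**2 = 26**2 = 676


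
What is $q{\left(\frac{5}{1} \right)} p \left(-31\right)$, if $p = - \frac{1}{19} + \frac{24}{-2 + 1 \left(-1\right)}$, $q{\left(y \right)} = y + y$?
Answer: $\frac{47430}{19} \approx 2496.3$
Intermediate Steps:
$q{\left(y \right)} = 2 y$
$p = - \frac{153}{19}$ ($p = \left(-1\right) \frac{1}{19} + \frac{24}{-2 - 1} = - \frac{1}{19} + \frac{24}{-3} = - \frac{1}{19} + 24 \left(- \frac{1}{3}\right) = - \frac{1}{19} - 8 = - \frac{153}{19} \approx -8.0526$)
$q{\left(\frac{5}{1} \right)} p \left(-31\right) = 2 \cdot \frac{5}{1} \left(- \frac{153}{19}\right) \left(-31\right) = 2 \cdot 5 \cdot 1 \left(- \frac{153}{19}\right) \left(-31\right) = 2 \cdot 5 \left(- \frac{153}{19}\right) \left(-31\right) = 10 \left(- \frac{153}{19}\right) \left(-31\right) = \left(- \frac{1530}{19}\right) \left(-31\right) = \frac{47430}{19}$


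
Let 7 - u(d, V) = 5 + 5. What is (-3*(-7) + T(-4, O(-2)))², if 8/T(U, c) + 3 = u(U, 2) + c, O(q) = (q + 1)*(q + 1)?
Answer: 9409/25 ≈ 376.36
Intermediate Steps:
u(d, V) = -3 (u(d, V) = 7 - (5 + 5) = 7 - 1*10 = 7 - 10 = -3)
O(q) = (1 + q)² (O(q) = (1 + q)*(1 + q) = (1 + q)²)
T(U, c) = 8/(-6 + c) (T(U, c) = 8/(-3 + (-3 + c)) = 8/(-6 + c))
(-3*(-7) + T(-4, O(-2)))² = (-3*(-7) + 8/(-6 + (1 - 2)²))² = (21 + 8/(-6 + (-1)²))² = (21 + 8/(-6 + 1))² = (21 + 8/(-5))² = (21 + 8*(-⅕))² = (21 - 8/5)² = (97/5)² = 9409/25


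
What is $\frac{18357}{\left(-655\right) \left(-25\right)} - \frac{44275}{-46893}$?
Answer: $\frac{20595038}{9972375} \approx 2.0652$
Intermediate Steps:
$\frac{18357}{\left(-655\right) \left(-25\right)} - \frac{44275}{-46893} = \frac{18357}{16375} - - \frac{575}{609} = 18357 \cdot \frac{1}{16375} + \frac{575}{609} = \frac{18357}{16375} + \frac{575}{609} = \frac{20595038}{9972375}$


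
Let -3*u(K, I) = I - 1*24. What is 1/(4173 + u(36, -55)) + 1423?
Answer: 17926957/12598 ≈ 1423.0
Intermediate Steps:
u(K, I) = 8 - I/3 (u(K, I) = -(I - 1*24)/3 = -(I - 24)/3 = -(-24 + I)/3 = 8 - I/3)
1/(4173 + u(36, -55)) + 1423 = 1/(4173 + (8 - 1/3*(-55))) + 1423 = 1/(4173 + (8 + 55/3)) + 1423 = 1/(4173 + 79/3) + 1423 = 1/(12598/3) + 1423 = 3/12598 + 1423 = 17926957/12598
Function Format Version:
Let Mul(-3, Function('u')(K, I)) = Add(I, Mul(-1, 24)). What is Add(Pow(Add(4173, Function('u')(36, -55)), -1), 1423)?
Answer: Rational(17926957, 12598) ≈ 1423.0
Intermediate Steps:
Function('u')(K, I) = Add(8, Mul(Rational(-1, 3), I)) (Function('u')(K, I) = Mul(Rational(-1, 3), Add(I, Mul(-1, 24))) = Mul(Rational(-1, 3), Add(I, -24)) = Mul(Rational(-1, 3), Add(-24, I)) = Add(8, Mul(Rational(-1, 3), I)))
Add(Pow(Add(4173, Function('u')(36, -55)), -1), 1423) = Add(Pow(Add(4173, Add(8, Mul(Rational(-1, 3), -55))), -1), 1423) = Add(Pow(Add(4173, Add(8, Rational(55, 3))), -1), 1423) = Add(Pow(Add(4173, Rational(79, 3)), -1), 1423) = Add(Pow(Rational(12598, 3), -1), 1423) = Add(Rational(3, 12598), 1423) = Rational(17926957, 12598)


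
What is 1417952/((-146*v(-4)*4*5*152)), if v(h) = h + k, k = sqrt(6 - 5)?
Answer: 607/570 ≈ 1.0649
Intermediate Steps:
k = 1 (k = sqrt(1) = 1)
v(h) = 1 + h (v(h) = h + 1 = 1 + h)
1417952/((-146*v(-4)*4*5*152)) = 1417952/((-146*(1 - 4)*4*5*152)) = 1417952/((-(-438)*20*152)) = 1417952/((-146*(-60)*152)) = 1417952/((8760*152)) = 1417952/1331520 = 1417952*(1/1331520) = 607/570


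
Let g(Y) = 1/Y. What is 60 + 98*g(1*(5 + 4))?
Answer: 638/9 ≈ 70.889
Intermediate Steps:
60 + 98*g(1*(5 + 4)) = 60 + 98/((1*(5 + 4))) = 60 + 98/((1*9)) = 60 + 98/9 = 638/9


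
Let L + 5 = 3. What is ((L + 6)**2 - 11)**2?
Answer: 25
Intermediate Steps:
L = -2 (L = -5 + 3 = -2)
((L + 6)**2 - 11)**2 = ((-2 + 6)**2 - 11)**2 = (4**2 - 11)**2 = (16 - 11)**2 = 5**2 = 25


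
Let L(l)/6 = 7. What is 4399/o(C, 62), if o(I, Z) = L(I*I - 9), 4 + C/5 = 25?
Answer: 4399/42 ≈ 104.74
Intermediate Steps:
L(l) = 42 (L(l) = 6*7 = 42)
C = 105 (C = -20 + 5*25 = -20 + 125 = 105)
o(I, Z) = 42
4399/o(C, 62) = 4399/42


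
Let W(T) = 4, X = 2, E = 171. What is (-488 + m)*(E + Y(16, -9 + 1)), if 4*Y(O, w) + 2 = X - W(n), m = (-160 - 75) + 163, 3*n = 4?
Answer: -95200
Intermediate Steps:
n = 4/3 (n = (⅓)*4 = 4/3 ≈ 1.3333)
m = -72 (m = -235 + 163 = -72)
Y(O, w) = -1 (Y(O, w) = -½ + (2 - 1*4)/4 = -½ + (2 - 4)/4 = -½ + (¼)*(-2) = -½ - ½ = -1)
(-488 + m)*(E + Y(16, -9 + 1)) = (-488 - 72)*(171 - 1) = -560*170 = -95200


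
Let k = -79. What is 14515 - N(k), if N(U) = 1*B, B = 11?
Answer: 14504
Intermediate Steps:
N(U) = 11 (N(U) = 1*11 = 11)
14515 - N(k) = 14515 - 1*11 = 14515 - 11 = 14504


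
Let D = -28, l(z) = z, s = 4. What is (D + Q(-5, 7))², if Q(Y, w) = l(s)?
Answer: 576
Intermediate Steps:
Q(Y, w) = 4
(D + Q(-5, 7))² = (-28 + 4)² = (-24)² = 576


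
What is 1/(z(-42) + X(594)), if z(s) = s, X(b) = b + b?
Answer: 1/1146 ≈ 0.00087260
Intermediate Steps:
X(b) = 2*b
1/(z(-42) + X(594)) = 1/(-42 + 2*594) = 1/(-42 + 1188) = 1/1146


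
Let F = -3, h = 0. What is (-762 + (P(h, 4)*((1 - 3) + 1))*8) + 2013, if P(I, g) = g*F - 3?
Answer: 1371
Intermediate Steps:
P(I, g) = -3 - 3*g (P(I, g) = g*(-3) - 3 = -3*g - 3 = -3 - 3*g)
(-762 + (P(h, 4)*((1 - 3) + 1))*8) + 2013 = (-762 + ((-3 - 3*4)*((1 - 3) + 1))*8) + 2013 = (-762 + ((-3 - 12)*(-2 + 1))*8) + 2013 = (-762 - 15*(-1)*8) + 2013 = (-762 + 15*8) + 2013 = (-762 + 120) + 2013 = -642 + 2013 = 1371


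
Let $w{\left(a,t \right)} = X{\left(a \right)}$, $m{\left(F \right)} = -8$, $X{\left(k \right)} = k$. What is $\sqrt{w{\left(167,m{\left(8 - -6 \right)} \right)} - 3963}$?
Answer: $2 i \sqrt{949} \approx 61.612 i$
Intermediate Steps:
$w{\left(a,t \right)} = a$
$\sqrt{w{\left(167,m{\left(8 - -6 \right)} \right)} - 3963} = \sqrt{167 - 3963} = \sqrt{-3796} = 2 i \sqrt{949}$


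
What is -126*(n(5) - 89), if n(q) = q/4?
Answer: 22113/2 ≈ 11057.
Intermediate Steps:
n(q) = q/4 (n(q) = q*(1/4) = q/4)
-126*(n(5) - 89) = -126*((1/4)*5 - 89) = -126*(5/4 - 89) = -126*(-351/4) = 22113/2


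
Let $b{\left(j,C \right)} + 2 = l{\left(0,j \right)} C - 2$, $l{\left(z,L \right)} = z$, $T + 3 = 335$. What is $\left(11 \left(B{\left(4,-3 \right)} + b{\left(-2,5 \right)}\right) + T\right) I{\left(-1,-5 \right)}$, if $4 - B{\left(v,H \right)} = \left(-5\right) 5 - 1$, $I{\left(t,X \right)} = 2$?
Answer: $1236$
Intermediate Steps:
$T = 332$ ($T = -3 + 335 = 332$)
$B{\left(v,H \right)} = 30$ ($B{\left(v,H \right)} = 4 - \left(\left(-5\right) 5 - 1\right) = 4 - \left(-25 - 1\right) = 4 - -26 = 4 + 26 = 30$)
$b{\left(j,C \right)} = -4$ ($b{\left(j,C \right)} = -2 - \left(2 + 0 C\right) = -2 + \left(0 - 2\right) = -2 - 2 = -4$)
$\left(11 \left(B{\left(4,-3 \right)} + b{\left(-2,5 \right)}\right) + T\right) I{\left(-1,-5 \right)} = \left(11 \left(30 - 4\right) + 332\right) 2 = \left(11 \cdot 26 + 332\right) 2 = \left(286 + 332\right) 2 = 618 \cdot 2 = 1236$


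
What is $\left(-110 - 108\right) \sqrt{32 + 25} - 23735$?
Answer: $-23735 - 218 \sqrt{57} \approx -25381.0$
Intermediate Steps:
$\left(-110 - 108\right) \sqrt{32 + 25} - 23735 = - 218 \sqrt{57} - 23735 = -23735 - 218 \sqrt{57}$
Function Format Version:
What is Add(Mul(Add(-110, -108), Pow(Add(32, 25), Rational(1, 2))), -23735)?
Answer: Add(-23735, Mul(-218, Pow(57, Rational(1, 2)))) ≈ -25381.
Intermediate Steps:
Add(Mul(Add(-110, -108), Pow(Add(32, 25), Rational(1, 2))), -23735) = Add(Mul(-218, Pow(57, Rational(1, 2))), -23735) = Add(-23735, Mul(-218, Pow(57, Rational(1, 2))))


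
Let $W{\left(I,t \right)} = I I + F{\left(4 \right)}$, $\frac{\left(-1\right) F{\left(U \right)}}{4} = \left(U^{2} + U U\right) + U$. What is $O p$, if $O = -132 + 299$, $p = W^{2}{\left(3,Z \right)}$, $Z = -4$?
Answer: $3043575$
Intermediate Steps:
$F{\left(U \right)} = - 8 U^{2} - 4 U$ ($F{\left(U \right)} = - 4 \left(\left(U^{2} + U U\right) + U\right) = - 4 \left(\left(U^{2} + U^{2}\right) + U\right) = - 4 \left(2 U^{2} + U\right) = - 4 \left(U + 2 U^{2}\right) = - 8 U^{2} - 4 U$)
$W{\left(I,t \right)} = -144 + I^{2}$ ($W{\left(I,t \right)} = I I - 16 \left(1 + 2 \cdot 4\right) = I^{2} - 16 \left(1 + 8\right) = I^{2} - 16 \cdot 9 = I^{2} - 144 = -144 + I^{2}$)
$p = 18225$ ($p = \left(-144 + 3^{2}\right)^{2} = \left(-144 + 9\right)^{2} = \left(-135\right)^{2} = 18225$)
$O = 167$
$O p = 167 \cdot 18225 = 3043575$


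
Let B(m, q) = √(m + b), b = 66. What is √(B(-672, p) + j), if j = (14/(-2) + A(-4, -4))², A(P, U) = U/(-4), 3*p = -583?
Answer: √(36 + I*√606) ≈ 6.3092 + 1.9509*I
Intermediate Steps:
p = -583/3 (p = (⅓)*(-583) = -583/3 ≈ -194.33)
A(P, U) = -U/4 (A(P, U) = U*(-¼) = -U/4)
B(m, q) = √(66 + m) (B(m, q) = √(m + 66) = √(66 + m))
j = 36 (j = (14/(-2) - ¼*(-4))² = (-½*14 + 1)² = (-7 + 1)² = (-6)² = 36)
√(B(-672, p) + j) = √(√(66 - 672) + 36) = √(√(-606) + 36) = √(I*√606 + 36) = √(36 + I*√606)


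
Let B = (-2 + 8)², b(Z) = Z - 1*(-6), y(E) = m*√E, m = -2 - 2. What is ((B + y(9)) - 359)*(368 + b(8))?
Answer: -127970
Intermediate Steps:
m = -4
y(E) = -4*√E
b(Z) = 6 + Z (b(Z) = Z + 6 = 6 + Z)
B = 36 (B = 6² = 36)
((B + y(9)) - 359)*(368 + b(8)) = ((36 - 4*√9) - 359)*(368 + (6 + 8)) = ((36 - 4*3) - 359)*(368 + 14) = ((36 - 12) - 359)*382 = (24 - 359)*382 = -335*382 = -127970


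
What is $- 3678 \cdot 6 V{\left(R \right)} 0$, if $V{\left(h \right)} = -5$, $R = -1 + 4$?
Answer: $0$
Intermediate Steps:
$R = 3$
$- 3678 \cdot 6 V{\left(R \right)} 0 = - 3678 \cdot 6 \left(-5\right) 0 = - 3678 \left(\left(-30\right) 0\right) = \left(-3678\right) 0 = 0$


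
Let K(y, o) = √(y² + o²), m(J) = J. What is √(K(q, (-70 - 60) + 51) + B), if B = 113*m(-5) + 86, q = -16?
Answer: √(-479 + √6497) ≈ 19.96*I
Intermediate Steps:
K(y, o) = √(o² + y²)
B = -479 (B = 113*(-5) + 86 = -565 + 86 = -479)
√(K(q, (-70 - 60) + 51) + B) = √(√(((-70 - 60) + 51)² + (-16)²) - 479) = √(√((-130 + 51)² + 256) - 479) = √(√((-79)² + 256) - 479) = √(√(6241 + 256) - 479) = √(√6497 - 479) = √(-479 + √6497)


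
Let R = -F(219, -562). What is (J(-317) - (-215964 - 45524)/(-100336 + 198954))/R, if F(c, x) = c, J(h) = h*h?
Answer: -4955142845/10798671 ≈ -458.87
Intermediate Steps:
J(h) = h²
R = -219 (R = -1*219 = -219)
(J(-317) - (-215964 - 45524)/(-100336 + 198954))/R = ((-317)² - (-215964 - 45524)/(-100336 + 198954))/(-219) = (100489 - (-261488)/98618)*(-1/219) = (100489 - 1*(-130744/49309))*(-1/219) = (100489 + 130744/49309)*(-1/219) = (4955142845/49309)*(-1/219) = -4955142845/10798671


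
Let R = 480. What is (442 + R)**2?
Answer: 850084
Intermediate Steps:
(442 + R)**2 = (442 + 480)**2 = 922**2 = 850084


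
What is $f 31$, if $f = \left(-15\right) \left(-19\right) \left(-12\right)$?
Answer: $-106020$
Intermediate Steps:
$f = -3420$ ($f = 285 \left(-12\right) = -3420$)
$f 31 = \left(-3420\right) 31 = -106020$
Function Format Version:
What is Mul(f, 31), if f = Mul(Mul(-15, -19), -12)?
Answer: -106020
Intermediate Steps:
f = -3420 (f = Mul(285, -12) = -3420)
Mul(f, 31) = Mul(-3420, 31) = -106020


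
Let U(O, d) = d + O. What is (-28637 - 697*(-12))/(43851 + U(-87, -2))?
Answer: -20273/43762 ≈ -0.46326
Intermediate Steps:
U(O, d) = O + d
(-28637 - 697*(-12))/(43851 + U(-87, -2)) = (-28637 - 697*(-12))/(43851 + (-87 - 2)) = (-28637 + 8364)/(43851 - 89) = -20273/43762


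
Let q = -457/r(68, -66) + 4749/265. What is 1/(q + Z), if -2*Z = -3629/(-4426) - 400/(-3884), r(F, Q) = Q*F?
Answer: 2555638170360/44879880484321 ≈ 0.056944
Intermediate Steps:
r(F, Q) = F*Q
q = 21434617/1189320 (q = -457/(68*(-66)) + 4749/265 = -457/(-4488) + 4749*(1/265) = -457*(-1/4488) + 4749/265 = 457/4488 + 4749/265 = 21434617/1189320 ≈ 18.023)
Z = -3966359/8595292 (Z = -(-3629/(-4426) - 400/(-3884))/2 = -(-3629*(-1/4426) - 400*(-1/3884))/2 = -(3629/4426 + 100/971)/2 = -1/2*3966359/4297646 = -3966359/8595292 ≈ -0.46146)
1/(q + Z) = 1/(21434617/1189320 - 3966359/8595292) = 1/(44879880484321/2555638170360) = 2555638170360/44879880484321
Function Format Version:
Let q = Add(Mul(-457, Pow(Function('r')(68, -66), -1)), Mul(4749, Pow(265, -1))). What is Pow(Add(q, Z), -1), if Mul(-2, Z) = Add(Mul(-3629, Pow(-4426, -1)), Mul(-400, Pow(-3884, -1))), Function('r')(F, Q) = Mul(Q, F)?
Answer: Rational(2555638170360, 44879880484321) ≈ 0.056944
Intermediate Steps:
Function('r')(F, Q) = Mul(F, Q)
q = Rational(21434617, 1189320) (q = Add(Mul(-457, Pow(Mul(68, -66), -1)), Mul(4749, Pow(265, -1))) = Add(Mul(-457, Pow(-4488, -1)), Mul(4749, Rational(1, 265))) = Add(Mul(-457, Rational(-1, 4488)), Rational(4749, 265)) = Add(Rational(457, 4488), Rational(4749, 265)) = Rational(21434617, 1189320) ≈ 18.023)
Z = Rational(-3966359, 8595292) (Z = Mul(Rational(-1, 2), Add(Mul(-3629, Pow(-4426, -1)), Mul(-400, Pow(-3884, -1)))) = Mul(Rational(-1, 2), Add(Mul(-3629, Rational(-1, 4426)), Mul(-400, Rational(-1, 3884)))) = Mul(Rational(-1, 2), Add(Rational(3629, 4426), Rational(100, 971))) = Mul(Rational(-1, 2), Rational(3966359, 4297646)) = Rational(-3966359, 8595292) ≈ -0.46146)
Pow(Add(q, Z), -1) = Pow(Add(Rational(21434617, 1189320), Rational(-3966359, 8595292)), -1) = Pow(Rational(44879880484321, 2555638170360), -1) = Rational(2555638170360, 44879880484321)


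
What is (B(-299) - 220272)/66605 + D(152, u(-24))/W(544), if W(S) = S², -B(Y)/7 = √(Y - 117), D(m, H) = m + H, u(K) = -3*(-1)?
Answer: -65176090817/19710817280 - 4*I*√26/9515 ≈ -3.3066 - 0.0021436*I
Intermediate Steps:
u(K) = 3
D(m, H) = H + m
B(Y) = -7*√(-117 + Y) (B(Y) = -7*√(Y - 117) = -7*√(-117 + Y))
(B(-299) - 220272)/66605 + D(152, u(-24))/W(544) = (-7*√(-117 - 299) - 220272)/66605 + (3 + 152)/(544²) = (-28*I*√26 - 220272)*(1/66605) + 155/295936 = (-220272 - 28*I*√26)*(1/66605) + 155/295936 = (-220272/66605 - 4*I*√26/9515) + 155/295936 = -65176090817/19710817280 - 4*I*√26/9515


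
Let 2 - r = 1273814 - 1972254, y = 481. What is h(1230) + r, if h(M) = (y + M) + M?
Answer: 701383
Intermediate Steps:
h(M) = 481 + 2*M (h(M) = (481 + M) + M = 481 + 2*M)
r = 698442 (r = 2 - (1273814 - 1972254) = 2 - 1*(-698440) = 2 + 698440 = 698442)
h(1230) + r = (481 + 2*1230) + 698442 = (481 + 2460) + 698442 = 2941 + 698442 = 701383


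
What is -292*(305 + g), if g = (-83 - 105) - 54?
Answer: -18396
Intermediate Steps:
g = -242 (g = -188 - 54 = -242)
-292*(305 + g) = -292*(305 - 242) = -292*63 = -18396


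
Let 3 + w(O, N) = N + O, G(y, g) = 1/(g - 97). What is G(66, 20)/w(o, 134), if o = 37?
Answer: -1/12936 ≈ -7.7304e-5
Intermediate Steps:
G(y, g) = 1/(-97 + g)
w(O, N) = -3 + N + O (w(O, N) = -3 + (N + O) = -3 + N + O)
G(66, 20)/w(o, 134) = 1/((-97 + 20)*(-3 + 134 + 37)) = 1/(-77*168) = -1/77*1/168 = -1/12936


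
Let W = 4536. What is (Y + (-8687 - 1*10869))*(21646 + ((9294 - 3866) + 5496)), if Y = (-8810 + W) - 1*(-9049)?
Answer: -481417170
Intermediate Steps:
Y = 4775 (Y = (-8810 + 4536) - 1*(-9049) = -4274 + 9049 = 4775)
(Y + (-8687 - 1*10869))*(21646 + ((9294 - 3866) + 5496)) = (4775 + (-8687 - 1*10869))*(21646 + ((9294 - 3866) + 5496)) = (4775 + (-8687 - 10869))*(21646 + (5428 + 5496)) = (4775 - 19556)*(21646 + 10924) = -14781*32570 = -481417170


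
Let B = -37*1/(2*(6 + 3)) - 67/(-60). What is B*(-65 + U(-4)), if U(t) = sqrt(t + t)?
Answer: 2197/36 - 169*I*sqrt(2)/90 ≈ 61.028 - 2.6556*I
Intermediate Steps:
U(t) = sqrt(2)*sqrt(t) (U(t) = sqrt(2*t) = sqrt(2)*sqrt(t))
B = -169/180 (B = -37/(2*9) - 67*(-1/60) = -37/18 + 67/60 = -169/180 ≈ -0.93889)
B*(-65 + U(-4)) = -169*(-65 + sqrt(2)*sqrt(-4))/180 = -169*(-65 + sqrt(2)*(2*I))/180 = -169*(-65 + 2*I*sqrt(2))/180 = 2197/36 - 169*I*sqrt(2)/90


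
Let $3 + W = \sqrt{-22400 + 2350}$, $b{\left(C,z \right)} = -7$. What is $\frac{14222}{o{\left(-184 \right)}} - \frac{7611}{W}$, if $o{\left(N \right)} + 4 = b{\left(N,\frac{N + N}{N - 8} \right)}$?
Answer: $- \frac{285027935}{220649} + \frac{38055 i \sqrt{802}}{20059} \approx -1291.8 + 53.727 i$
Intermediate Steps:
$o{\left(N \right)} = -11$ ($o{\left(N \right)} = -4 - 7 = -11$)
$W = -3 + 5 i \sqrt{802}$ ($W = -3 + \sqrt{-22400 + 2350} = -3 + \sqrt{-20050} = -3 + 5 i \sqrt{802} \approx -3.0 + 141.6 i$)
$\frac{14222}{o{\left(-184 \right)}} - \frac{7611}{W} = \frac{14222}{-11} - \frac{7611}{-3 + 5 i \sqrt{802}} = 14222 \left(- \frac{1}{11}\right) - \frac{7611}{-3 + 5 i \sqrt{802}} = - \frac{14222}{11} - \frac{7611}{-3 + 5 i \sqrt{802}}$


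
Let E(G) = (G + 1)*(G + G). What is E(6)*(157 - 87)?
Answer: 5880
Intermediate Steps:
E(G) = 2*G*(1 + G) (E(G) = (1 + G)*(2*G) = 2*G*(1 + G))
E(6)*(157 - 87) = (2*6*(1 + 6))*(157 - 87) = (2*6*7)*70 = 84*70 = 5880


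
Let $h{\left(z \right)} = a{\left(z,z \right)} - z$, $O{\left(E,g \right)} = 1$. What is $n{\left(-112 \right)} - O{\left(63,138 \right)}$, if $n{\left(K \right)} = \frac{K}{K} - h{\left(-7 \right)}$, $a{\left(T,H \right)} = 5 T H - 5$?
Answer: $-247$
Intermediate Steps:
$a{\left(T,H \right)} = -5 + 5 H T$ ($a{\left(T,H \right)} = 5 H T - 5 = -5 + 5 H T$)
$h{\left(z \right)} = -5 - z + 5 z^{2}$ ($h{\left(z \right)} = \left(-5 + 5 z z\right) - z = \left(-5 + 5 z^{2}\right) - z = -5 - z + 5 z^{2}$)
$n{\left(K \right)} = -246$ ($n{\left(K \right)} = \frac{K}{K} - \left(-5 - -7 + 5 \left(-7\right)^{2}\right) = 1 - \left(-5 + 7 + 5 \cdot 49\right) = 1 - \left(-5 + 7 + 245\right) = 1 - 247 = -246$)
$n{\left(-112 \right)} - O{\left(63,138 \right)} = -246 - 1 = -247$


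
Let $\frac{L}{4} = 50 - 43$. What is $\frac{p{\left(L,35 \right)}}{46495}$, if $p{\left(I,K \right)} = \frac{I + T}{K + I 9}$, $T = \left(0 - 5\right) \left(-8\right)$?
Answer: $\frac{4}{784945} \approx 5.0959 \cdot 10^{-6}$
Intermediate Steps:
$T = 40$ ($T = \left(-5\right) \left(-8\right) = 40$)
$L = 28$ ($L = 4 \left(50 - 43\right) = 4 \cdot 7 = 28$)
$p{\left(I,K \right)} = \frac{40 + I}{K + 9 I}$ ($p{\left(I,K \right)} = \frac{I + 40}{K + I 9} = \frac{40 + I}{K + 9 I}$)
$\frac{p{\left(L,35 \right)}}{46495} = \frac{\frac{1}{35 + 9 \cdot 28} \left(40 + 28\right)}{46495} = \frac{1}{35 + 252} \cdot 68 \cdot \frac{1}{46495} = \frac{1}{287} \cdot 68 \cdot \frac{1}{46495} = \frac{68}{287} \cdot \frac{1}{46495} = \frac{4}{784945}$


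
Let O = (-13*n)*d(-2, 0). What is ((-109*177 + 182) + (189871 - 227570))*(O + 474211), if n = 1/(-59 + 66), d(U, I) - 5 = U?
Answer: -188577272780/7 ≈ -2.6940e+10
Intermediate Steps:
d(U, I) = 5 + U
n = ⅐ (n = 1/7 = ⅐ ≈ 0.14286)
O = -39/7 (O = (-13*⅐)*(5 - 2) = -13/7*3 = -39/7 ≈ -5.5714)
((-109*177 + 182) + (189871 - 227570))*(O + 474211) = ((-109*177 + 182) + (189871 - 227570))*(-39/7 + 474211) = ((-19293 + 182) - 37699)*(3319438/7) = (-19111 - 37699)*(3319438/7) = -56810*3319438/7 = -188577272780/7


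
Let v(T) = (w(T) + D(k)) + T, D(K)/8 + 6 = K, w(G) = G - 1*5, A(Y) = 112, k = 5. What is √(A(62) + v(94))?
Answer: √287 ≈ 16.941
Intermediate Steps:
w(G) = -5 + G (w(G) = G - 5 = -5 + G)
D(K) = -48 + 8*K
v(T) = -13 + 2*T (v(T) = ((-5 + T) + (-48 + 8*5)) + T = ((-5 + T) + (-48 + 40)) + T = ((-5 + T) - 8) + T = (-13 + T) + T = -13 + 2*T)
√(A(62) + v(94)) = √(112 + (-13 + 2*94)) = √(112 + (-13 + 188)) = √(112 + 175) = √287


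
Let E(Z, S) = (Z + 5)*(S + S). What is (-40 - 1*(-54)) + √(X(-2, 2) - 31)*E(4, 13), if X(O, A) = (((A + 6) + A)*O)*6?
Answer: 14 + 234*I*√151 ≈ 14.0 + 2875.4*I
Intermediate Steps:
E(Z, S) = 2*S*(5 + Z) (E(Z, S) = (5 + Z)*(2*S) = 2*S*(5 + Z))
X(O, A) = 6*O*(6 + 2*A) (X(O, A) = (((6 + A) + A)*O)*6 = ((6 + 2*A)*O)*6 = (O*(6 + 2*A))*6 = 6*O*(6 + 2*A))
(-40 - 1*(-54)) + √(X(-2, 2) - 31)*E(4, 13) = (-40 - 1*(-54)) + √(12*(-2)*(3 + 2) - 31)*(2*13*(5 + 4)) = (-40 + 54) + √(12*(-2)*5 - 31)*(2*13*9) = 14 + √(-120 - 31)*234 = 14 + √(-151)*234 = 14 + (I*√151)*234 = 14 + 234*I*√151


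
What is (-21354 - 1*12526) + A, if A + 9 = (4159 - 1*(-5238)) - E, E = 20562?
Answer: -45054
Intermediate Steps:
A = -11174 (A = -9 + ((4159 - 1*(-5238)) - 1*20562) = -9 + ((4159 + 5238) - 20562) = -9 + (9397 - 20562) = -9 - 11165 = -11174)
(-21354 - 1*12526) + A = (-21354 - 1*12526) - 11174 = (-21354 - 12526) - 11174 = -33880 - 11174 = -45054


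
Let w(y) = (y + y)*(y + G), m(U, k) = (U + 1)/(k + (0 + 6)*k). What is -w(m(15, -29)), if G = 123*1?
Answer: 798496/41209 ≈ 19.377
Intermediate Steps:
m(U, k) = (1 + U)/(7*k) (m(U, k) = (1 + U)/(k + 6*k) = (1 + U)/((7*k)) = (1 + U)*(1/(7*k)) = (1 + U)/(7*k))
G = 123
w(y) = 2*y*(123 + y) (w(y) = (y + y)*(y + 123) = (2*y)*(123 + y) = 2*y*(123 + y))
-w(m(15, -29)) = -2*(⅐)*(1 + 15)/(-29)*(123 + (⅐)*(1 + 15)/(-29)) = -2*(⅐)*(-1/29)*16*(123 + (⅐)*(-1/29)*16) = -2*(-16)*(123 - 16/203)/203 = -2*(-16)*24953/(203*203) = -1*(-798496/41209) = 798496/41209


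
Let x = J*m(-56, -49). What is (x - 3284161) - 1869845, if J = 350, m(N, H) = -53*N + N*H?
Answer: -3154806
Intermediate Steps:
m(N, H) = -53*N + H*N
x = 1999200 (x = 350*(-56*(-53 - 49)) = 350*(-56*(-102)) = 350*5712 = 1999200)
(x - 3284161) - 1869845 = (1999200 - 3284161) - 1869845 = -1284961 - 1869845 = -3154806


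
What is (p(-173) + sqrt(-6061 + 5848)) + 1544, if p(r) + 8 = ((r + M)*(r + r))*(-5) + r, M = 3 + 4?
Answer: -285817 + I*sqrt(213) ≈ -2.8582e+5 + 14.595*I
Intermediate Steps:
M = 7
p(r) = -8 + r - 10*r*(7 + r) (p(r) = -8 + (((r + 7)*(r + r))*(-5) + r) = -8 + (((7 + r)*(2*r))*(-5) + r) = -8 + ((2*r*(7 + r))*(-5) + r) = -8 + (-10*r*(7 + r) + r) = -8 + (r - 10*r*(7 + r)) = -8 + r - 10*r*(7 + r))
(p(-173) + sqrt(-6061 + 5848)) + 1544 = ((-8 - 69*(-173) - 10*(-173)**2) + sqrt(-6061 + 5848)) + 1544 = ((-8 + 11937 - 10*29929) + sqrt(-213)) + 1544 = ((-8 + 11937 - 299290) + I*sqrt(213)) + 1544 = (-287361 + I*sqrt(213)) + 1544 = -285817 + I*sqrt(213)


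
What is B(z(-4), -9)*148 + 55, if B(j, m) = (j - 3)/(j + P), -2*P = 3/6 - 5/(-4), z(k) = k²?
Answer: 22047/121 ≈ 182.21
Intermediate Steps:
P = -7/8 (P = -(3/6 - 5/(-4))/2 = -(3*(⅙) - 5*(-¼))/2 = -(½ + 5/4)/2 = -½*7/4 = -7/8 ≈ -0.87500)
B(j, m) = (-3 + j)/(-7/8 + j) (B(j, m) = (j - 3)/(j - 7/8) = (-3 + j)/(-7/8 + j))
B(z(-4), -9)*148 + 55 = (8*(-3 + (-4)²)/(-7 + 8*(-4)²))*148 + 55 = (8*(-3 + 16)/(-7 + 8*16))*148 + 55 = (8*13/(-7 + 128))*148 + 55 = (8*13/121)*148 + 55 = (8*(1/121)*13)*148 + 55 = (104/121)*148 + 55 = 15392/121 + 55 = 22047/121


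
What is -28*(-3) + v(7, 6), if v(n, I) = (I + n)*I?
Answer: 162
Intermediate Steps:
v(n, I) = I*(I + n)
-28*(-3) + v(7, 6) = -28*(-3) + 6*(6 + 7) = 84 + 6*13 = 84 + 78 = 162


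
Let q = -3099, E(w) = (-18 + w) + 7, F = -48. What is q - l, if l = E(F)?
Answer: -3040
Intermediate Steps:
E(w) = -11 + w
l = -59 (l = -11 - 48 = -59)
q - l = -3099 - 1*(-59) = -3099 + 59 = -3040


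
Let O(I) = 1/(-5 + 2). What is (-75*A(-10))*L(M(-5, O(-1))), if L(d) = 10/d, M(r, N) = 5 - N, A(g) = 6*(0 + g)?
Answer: 16875/2 ≈ 8437.5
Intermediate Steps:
O(I) = -⅓ (O(I) = 1/(-3) = -⅓)
A(g) = 6*g
(-75*A(-10))*L(M(-5, O(-1))) = (-450*(-10))*(10/(5 - 1*(-⅓))) = (-75*(-60))*(10/(5 + ⅓)) = 4500*(10/(16/3)) = 4500*(10*(3/16)) = 4500*(15/8) = 16875/2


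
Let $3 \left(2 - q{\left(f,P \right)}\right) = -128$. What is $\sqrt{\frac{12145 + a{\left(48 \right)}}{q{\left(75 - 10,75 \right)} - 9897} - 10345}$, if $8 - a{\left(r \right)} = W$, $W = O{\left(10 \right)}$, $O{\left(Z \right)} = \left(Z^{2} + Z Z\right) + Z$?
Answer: $\frac{i \sqrt{9038619093658}}{29557} \approx 101.72 i$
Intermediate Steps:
$q{\left(f,P \right)} = \frac{134}{3}$ ($q{\left(f,P \right)} = 2 - - \frac{128}{3} = 2 + \frac{128}{3} = \frac{134}{3}$)
$O{\left(Z \right)} = Z + 2 Z^{2}$ ($O{\left(Z \right)} = \left(Z^{2} + Z^{2}\right) + Z = 2 Z^{2} + Z = Z + 2 Z^{2}$)
$W = 210$ ($W = 10 \left(1 + 2 \cdot 10\right) = 10 \left(1 + 20\right) = 10 \cdot 21 = 210$)
$a{\left(r \right)} = -202$ ($a{\left(r \right)} = 8 - 210 = -202$)
$\sqrt{\frac{12145 + a{\left(48 \right)}}{q{\left(75 - 10,75 \right)} - 9897} - 10345} = \sqrt{\frac{12145 - 202}{\frac{134}{3} - 9897} - 10345} = \sqrt{\frac{11943}{- \frac{29557}{3}} - 10345} = \sqrt{11943 \left(- \frac{3}{29557}\right) - 10345} = \sqrt{- \frac{35829}{29557} - 10345} = \sqrt{- \frac{305802994}{29557}} = \frac{i \sqrt{9038619093658}}{29557}$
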